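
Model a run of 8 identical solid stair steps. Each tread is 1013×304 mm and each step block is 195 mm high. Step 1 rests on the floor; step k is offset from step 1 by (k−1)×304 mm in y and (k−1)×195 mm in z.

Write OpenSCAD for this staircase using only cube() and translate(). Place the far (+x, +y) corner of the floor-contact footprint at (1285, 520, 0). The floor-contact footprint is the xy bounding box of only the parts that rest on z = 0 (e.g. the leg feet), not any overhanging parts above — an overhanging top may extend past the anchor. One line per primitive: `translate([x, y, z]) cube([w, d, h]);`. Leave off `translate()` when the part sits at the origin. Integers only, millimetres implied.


translate([272, 216, 0]) cube([1013, 304, 195]);
translate([272, 520, 195]) cube([1013, 304, 195]);
translate([272, 824, 390]) cube([1013, 304, 195]);
translate([272, 1128, 585]) cube([1013, 304, 195]);
translate([272, 1432, 780]) cube([1013, 304, 195]);
translate([272, 1736, 975]) cube([1013, 304, 195]);
translate([272, 2040, 1170]) cube([1013, 304, 195]);
translate([272, 2344, 1365]) cube([1013, 304, 195]);


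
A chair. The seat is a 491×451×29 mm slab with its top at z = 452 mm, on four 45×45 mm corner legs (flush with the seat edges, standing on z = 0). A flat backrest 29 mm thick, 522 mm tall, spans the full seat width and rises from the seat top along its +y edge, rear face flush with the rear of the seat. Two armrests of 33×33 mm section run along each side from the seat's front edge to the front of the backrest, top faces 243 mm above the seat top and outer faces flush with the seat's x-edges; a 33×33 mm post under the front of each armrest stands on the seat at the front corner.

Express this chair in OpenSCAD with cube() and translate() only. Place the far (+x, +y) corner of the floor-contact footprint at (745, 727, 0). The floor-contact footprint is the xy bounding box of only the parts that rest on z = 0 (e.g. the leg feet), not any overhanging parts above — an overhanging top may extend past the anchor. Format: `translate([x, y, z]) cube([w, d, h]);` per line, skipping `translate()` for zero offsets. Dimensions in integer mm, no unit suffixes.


translate([254, 276, 423]) cube([491, 451, 29]);
translate([254, 276, 0]) cube([45, 45, 423]);
translate([700, 276, 0]) cube([45, 45, 423]);
translate([254, 682, 0]) cube([45, 45, 423]);
translate([700, 682, 0]) cube([45, 45, 423]);
translate([254, 698, 452]) cube([491, 29, 522]);
translate([254, 276, 662]) cube([33, 422, 33]);
translate([712, 276, 662]) cube([33, 422, 33]);
translate([254, 276, 452]) cube([33, 33, 210]);
translate([712, 276, 452]) cube([33, 33, 210]);


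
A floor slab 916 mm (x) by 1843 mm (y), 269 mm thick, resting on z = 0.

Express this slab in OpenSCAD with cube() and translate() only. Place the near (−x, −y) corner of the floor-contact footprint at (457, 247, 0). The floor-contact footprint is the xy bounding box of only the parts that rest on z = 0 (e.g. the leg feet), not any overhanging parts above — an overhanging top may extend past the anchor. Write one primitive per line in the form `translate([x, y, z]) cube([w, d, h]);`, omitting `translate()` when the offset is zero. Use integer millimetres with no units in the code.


translate([457, 247, 0]) cube([916, 1843, 269]);


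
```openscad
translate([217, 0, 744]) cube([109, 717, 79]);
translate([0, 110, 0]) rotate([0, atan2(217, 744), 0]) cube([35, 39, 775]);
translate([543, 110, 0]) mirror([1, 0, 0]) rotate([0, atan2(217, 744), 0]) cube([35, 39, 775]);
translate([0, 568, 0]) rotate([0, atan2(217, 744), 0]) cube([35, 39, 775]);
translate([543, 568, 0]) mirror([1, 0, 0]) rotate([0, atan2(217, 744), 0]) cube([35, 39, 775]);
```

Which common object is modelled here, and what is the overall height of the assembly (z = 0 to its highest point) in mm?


A sawhorse. The overall height is 823 mm.

A beam across two mirrored pairs of raked legs — a sawhorse. The beam's underside is at z = 744 (matching the legs' vertical rise in atan2(217, 744)) and the beam is 79 mm tall, so its top is at 744 + 79 = 823 mm. The raked legs top out at the beam's underside, so that is the highest point.


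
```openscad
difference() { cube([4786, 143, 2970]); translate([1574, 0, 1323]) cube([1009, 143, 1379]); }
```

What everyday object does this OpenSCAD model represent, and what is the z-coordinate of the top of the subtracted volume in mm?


A wall with a window opening. The window head height is 2702 mm.

A wall with a rectangular opening subtracted — a window. Sill at z = 1323, opening 1379 mm tall, so the head is at 1323 + 1379 = 2702 mm.


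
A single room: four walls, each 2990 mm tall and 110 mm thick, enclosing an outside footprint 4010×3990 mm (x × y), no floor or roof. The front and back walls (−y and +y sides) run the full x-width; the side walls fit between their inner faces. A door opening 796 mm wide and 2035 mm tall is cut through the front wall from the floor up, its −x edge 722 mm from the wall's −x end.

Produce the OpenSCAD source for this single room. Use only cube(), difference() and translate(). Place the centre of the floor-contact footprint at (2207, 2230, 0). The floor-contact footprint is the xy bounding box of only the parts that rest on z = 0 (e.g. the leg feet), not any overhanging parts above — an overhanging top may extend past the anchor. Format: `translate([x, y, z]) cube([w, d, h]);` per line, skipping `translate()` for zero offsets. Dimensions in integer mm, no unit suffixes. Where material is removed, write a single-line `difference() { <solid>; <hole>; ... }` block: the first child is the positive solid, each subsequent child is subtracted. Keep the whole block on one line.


difference() { translate([202, 235, 0]) cube([4010, 110, 2990]); translate([924, 235, 0]) cube([796, 110, 2035]); }
translate([202, 4115, 0]) cube([4010, 110, 2990]);
translate([202, 345, 0]) cube([110, 3770, 2990]);
translate([4102, 345, 0]) cube([110, 3770, 2990]);


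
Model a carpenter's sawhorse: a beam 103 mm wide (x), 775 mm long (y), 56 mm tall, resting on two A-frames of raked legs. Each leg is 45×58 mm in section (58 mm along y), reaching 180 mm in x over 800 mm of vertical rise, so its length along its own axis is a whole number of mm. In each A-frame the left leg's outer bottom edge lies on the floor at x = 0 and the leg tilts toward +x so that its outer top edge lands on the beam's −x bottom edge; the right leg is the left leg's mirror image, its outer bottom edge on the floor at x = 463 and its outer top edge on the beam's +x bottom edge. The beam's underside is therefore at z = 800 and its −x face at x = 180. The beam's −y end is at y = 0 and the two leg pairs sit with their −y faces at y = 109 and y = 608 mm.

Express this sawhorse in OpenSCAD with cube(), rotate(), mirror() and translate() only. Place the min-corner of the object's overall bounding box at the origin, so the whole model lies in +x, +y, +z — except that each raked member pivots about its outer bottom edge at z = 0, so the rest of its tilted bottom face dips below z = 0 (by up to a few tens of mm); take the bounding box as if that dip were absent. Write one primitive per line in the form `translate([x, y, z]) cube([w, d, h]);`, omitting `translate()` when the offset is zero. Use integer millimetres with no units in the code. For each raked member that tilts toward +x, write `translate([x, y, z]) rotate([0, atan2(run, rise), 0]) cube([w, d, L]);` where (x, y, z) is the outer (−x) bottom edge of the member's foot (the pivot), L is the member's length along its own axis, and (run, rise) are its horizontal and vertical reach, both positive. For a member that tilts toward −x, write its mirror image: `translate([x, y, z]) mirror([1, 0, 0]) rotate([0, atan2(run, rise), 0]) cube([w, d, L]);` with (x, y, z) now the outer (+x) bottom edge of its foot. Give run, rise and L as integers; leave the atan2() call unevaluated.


// leg length = √(180² + 800²) = 820
// right-leg outer foot x = 2·180 + 103 = 463
// beam min-corner = (180, 0, 800)
translate([180, 0, 800]) cube([103, 775, 56]);
translate([0, 109, 0]) rotate([0, atan2(180, 800), 0]) cube([45, 58, 820]);
translate([463, 109, 0]) mirror([1, 0, 0]) rotate([0, atan2(180, 800), 0]) cube([45, 58, 820]);
translate([0, 608, 0]) rotate([0, atan2(180, 800), 0]) cube([45, 58, 820]);
translate([463, 608, 0]) mirror([1, 0, 0]) rotate([0, atan2(180, 800), 0]) cube([45, 58, 820]);


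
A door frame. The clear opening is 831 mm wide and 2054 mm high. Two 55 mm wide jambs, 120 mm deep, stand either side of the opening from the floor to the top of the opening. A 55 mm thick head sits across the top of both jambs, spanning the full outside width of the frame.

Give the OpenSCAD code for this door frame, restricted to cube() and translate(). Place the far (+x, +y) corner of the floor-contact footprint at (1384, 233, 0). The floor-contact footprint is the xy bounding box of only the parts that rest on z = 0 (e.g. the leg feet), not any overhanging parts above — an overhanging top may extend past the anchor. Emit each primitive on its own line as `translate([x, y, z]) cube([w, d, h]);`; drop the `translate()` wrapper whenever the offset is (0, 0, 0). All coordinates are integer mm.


translate([443, 113, 0]) cube([55, 120, 2054]);
translate([1329, 113, 0]) cube([55, 120, 2054]);
translate([443, 113, 2054]) cube([941, 120, 55]);


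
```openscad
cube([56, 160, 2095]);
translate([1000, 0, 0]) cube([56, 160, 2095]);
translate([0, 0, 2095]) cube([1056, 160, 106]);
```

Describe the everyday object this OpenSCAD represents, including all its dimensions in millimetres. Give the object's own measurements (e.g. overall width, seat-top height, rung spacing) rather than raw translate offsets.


A door frame. The clear opening is 944 mm wide and 2095 mm high. Two 56 mm wide jambs, 160 mm deep, stand either side of the opening from the floor to the top of the opening. A 106 mm thick head sits across the top of both jambs, spanning the full outside width of the frame.


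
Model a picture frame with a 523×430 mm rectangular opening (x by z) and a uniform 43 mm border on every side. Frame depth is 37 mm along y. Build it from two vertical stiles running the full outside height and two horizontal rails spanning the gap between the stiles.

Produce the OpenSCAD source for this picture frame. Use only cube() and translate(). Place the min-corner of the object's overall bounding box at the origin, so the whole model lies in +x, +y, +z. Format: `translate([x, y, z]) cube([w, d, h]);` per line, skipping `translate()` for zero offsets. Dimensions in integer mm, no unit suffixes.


cube([43, 37, 516]);
translate([566, 0, 0]) cube([43, 37, 516]);
translate([43, 0, 0]) cube([523, 37, 43]);
translate([43, 0, 473]) cube([523, 37, 43]);


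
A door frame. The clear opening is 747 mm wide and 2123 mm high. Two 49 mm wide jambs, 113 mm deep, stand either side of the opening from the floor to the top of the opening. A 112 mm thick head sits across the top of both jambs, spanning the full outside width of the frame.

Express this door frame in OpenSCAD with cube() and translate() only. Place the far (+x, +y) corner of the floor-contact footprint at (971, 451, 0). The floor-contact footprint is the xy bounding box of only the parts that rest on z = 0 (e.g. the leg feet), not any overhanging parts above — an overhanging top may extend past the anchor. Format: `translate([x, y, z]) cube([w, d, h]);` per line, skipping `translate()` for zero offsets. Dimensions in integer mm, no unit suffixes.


translate([126, 338, 0]) cube([49, 113, 2123]);
translate([922, 338, 0]) cube([49, 113, 2123]);
translate([126, 338, 2123]) cube([845, 113, 112]);


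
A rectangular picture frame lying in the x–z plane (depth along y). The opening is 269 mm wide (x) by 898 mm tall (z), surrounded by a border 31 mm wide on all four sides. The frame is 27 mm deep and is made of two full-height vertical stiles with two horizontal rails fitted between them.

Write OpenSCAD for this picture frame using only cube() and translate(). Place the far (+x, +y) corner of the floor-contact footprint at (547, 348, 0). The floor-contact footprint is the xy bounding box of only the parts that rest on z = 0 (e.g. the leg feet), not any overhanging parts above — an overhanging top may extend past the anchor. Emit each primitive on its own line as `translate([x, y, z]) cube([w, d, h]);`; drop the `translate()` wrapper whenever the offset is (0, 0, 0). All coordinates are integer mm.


translate([216, 321, 0]) cube([31, 27, 960]);
translate([516, 321, 0]) cube([31, 27, 960]);
translate([247, 321, 0]) cube([269, 27, 31]);
translate([247, 321, 929]) cube([269, 27, 31]);


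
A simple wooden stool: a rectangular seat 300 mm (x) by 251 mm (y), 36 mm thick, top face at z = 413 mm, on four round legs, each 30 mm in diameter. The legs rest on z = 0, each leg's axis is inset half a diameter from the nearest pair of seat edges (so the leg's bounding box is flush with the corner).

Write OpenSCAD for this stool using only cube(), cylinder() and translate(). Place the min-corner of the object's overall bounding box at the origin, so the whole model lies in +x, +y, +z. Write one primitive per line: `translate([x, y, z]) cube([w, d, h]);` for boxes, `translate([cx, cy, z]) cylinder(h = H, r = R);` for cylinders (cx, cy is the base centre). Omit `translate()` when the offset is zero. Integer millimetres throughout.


// leg_h = 413 - 36 = 377
translate([0, 0, 377]) cube([300, 251, 36]);
translate([15, 15, 0]) cylinder(h = 377, r = 15);
translate([285, 15, 0]) cylinder(h = 377, r = 15);
translate([15, 236, 0]) cylinder(h = 377, r = 15);
translate([285, 236, 0]) cylinder(h = 377, r = 15);


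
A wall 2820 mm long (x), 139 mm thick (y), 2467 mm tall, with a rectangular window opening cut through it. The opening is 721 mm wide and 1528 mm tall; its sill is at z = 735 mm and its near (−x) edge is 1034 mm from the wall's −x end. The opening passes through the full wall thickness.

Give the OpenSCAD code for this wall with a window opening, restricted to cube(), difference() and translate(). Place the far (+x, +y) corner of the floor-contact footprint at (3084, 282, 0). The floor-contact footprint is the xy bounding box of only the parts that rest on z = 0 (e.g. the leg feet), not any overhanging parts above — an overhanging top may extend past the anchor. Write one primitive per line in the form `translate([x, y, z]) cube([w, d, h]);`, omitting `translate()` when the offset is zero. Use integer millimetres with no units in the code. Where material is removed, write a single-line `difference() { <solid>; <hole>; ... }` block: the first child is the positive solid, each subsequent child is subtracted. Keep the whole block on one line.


difference() { translate([264, 143, 0]) cube([2820, 139, 2467]); translate([1298, 143, 735]) cube([721, 139, 1528]); }


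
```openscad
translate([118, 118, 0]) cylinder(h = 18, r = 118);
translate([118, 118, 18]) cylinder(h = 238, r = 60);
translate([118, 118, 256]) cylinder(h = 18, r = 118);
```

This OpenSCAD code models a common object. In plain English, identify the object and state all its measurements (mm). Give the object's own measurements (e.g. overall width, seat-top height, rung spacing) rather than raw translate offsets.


A spool: two coaxial disc flanges of radius 118 mm and thickness 18 mm, joined by a core cylinder of radius 60 mm and height 238 mm. The lower flange rests on z = 0 and the three cylinders share a vertical axis.


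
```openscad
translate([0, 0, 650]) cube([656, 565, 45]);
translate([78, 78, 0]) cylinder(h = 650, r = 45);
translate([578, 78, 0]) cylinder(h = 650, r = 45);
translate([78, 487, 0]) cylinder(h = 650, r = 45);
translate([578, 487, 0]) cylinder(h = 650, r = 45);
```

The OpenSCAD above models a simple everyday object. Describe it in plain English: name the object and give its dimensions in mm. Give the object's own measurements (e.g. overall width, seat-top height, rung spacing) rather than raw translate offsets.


A rectangular dining table. The top is 656×565×45 mm with its upper surface at z = 695 mm. It stands on four round legs of 90 mm diameter, each leg's bounding box inset 33 mm from the nearest pair of top edges, running from the floor to the underside of the top.


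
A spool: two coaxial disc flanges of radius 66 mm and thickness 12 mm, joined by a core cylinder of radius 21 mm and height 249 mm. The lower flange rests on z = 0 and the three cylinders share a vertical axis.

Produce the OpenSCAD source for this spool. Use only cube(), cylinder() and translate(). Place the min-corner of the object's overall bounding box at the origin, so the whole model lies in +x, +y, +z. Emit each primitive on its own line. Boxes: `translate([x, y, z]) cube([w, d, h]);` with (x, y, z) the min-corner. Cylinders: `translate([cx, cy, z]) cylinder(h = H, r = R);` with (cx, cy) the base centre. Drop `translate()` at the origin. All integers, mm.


translate([66, 66, 0]) cylinder(h = 12, r = 66);
translate([66, 66, 12]) cylinder(h = 249, r = 21);
translate([66, 66, 261]) cylinder(h = 12, r = 66);


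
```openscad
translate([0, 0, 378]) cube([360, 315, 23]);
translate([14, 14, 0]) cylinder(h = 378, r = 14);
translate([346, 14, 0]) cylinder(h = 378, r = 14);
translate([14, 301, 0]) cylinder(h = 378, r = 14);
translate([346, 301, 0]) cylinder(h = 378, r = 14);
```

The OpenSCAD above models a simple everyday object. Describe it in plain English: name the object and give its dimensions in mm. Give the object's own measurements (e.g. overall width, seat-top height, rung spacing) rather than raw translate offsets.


A simple wooden stool: a rectangular seat 360 mm (x) by 315 mm (y), 23 mm thick, top face at z = 401 mm, on four round legs, each 28 mm in diameter. The legs rest on z = 0, each leg's axis is inset half a diameter from the nearest pair of seat edges (so the leg's bounding box is flush with the corner).


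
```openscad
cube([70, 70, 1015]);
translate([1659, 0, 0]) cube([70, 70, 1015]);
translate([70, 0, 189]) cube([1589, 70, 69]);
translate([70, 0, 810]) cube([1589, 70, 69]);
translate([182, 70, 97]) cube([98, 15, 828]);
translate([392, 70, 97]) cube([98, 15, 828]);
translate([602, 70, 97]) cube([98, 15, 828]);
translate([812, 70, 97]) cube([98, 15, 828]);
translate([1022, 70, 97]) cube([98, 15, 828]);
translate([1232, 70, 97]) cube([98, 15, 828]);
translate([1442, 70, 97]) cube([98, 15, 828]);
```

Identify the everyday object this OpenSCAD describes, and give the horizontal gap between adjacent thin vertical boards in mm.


A fence section. The picket gap is 112 mm.

Two posts, two rails, 7 pickets — a fence section. Span 1589 mm holds 7 pickets of 98 mm with 8 equal gaps: ⌊(1589 − 7·98) / 8⌋ = 112 mm.


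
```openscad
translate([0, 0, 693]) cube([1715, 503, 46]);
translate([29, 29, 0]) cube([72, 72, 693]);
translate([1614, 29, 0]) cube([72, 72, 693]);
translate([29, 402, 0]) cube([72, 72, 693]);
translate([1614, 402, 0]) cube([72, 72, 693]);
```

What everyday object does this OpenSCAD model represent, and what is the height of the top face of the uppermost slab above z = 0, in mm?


A table. The table height is 739 mm.

A 1715×503×46 slab sits at z = 693 on four 72 mm square posts — a table. The top surface is at 693 + 46 = 739 mm.


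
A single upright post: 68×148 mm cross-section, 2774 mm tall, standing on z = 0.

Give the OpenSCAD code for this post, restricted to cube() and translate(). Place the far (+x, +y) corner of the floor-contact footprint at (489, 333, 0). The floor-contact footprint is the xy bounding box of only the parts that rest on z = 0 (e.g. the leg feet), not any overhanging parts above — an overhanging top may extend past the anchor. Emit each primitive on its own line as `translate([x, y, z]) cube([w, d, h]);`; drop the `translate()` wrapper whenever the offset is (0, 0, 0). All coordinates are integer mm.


translate([421, 185, 0]) cube([68, 148, 2774]);


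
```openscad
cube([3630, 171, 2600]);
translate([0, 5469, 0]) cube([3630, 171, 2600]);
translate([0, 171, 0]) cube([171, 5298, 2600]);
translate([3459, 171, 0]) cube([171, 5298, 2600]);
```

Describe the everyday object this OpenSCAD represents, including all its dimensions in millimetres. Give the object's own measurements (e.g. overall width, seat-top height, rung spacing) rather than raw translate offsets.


The wall frame of a small rectangular building: four walls, each 2600 mm tall and 171 mm thick, enclosing a footprint 3630 mm (x) by 5640 mm (y) outside-to-outside, with no floor or roof. The front and back walls (the −y and +y sides) span the full width; the two side walls fit between them.


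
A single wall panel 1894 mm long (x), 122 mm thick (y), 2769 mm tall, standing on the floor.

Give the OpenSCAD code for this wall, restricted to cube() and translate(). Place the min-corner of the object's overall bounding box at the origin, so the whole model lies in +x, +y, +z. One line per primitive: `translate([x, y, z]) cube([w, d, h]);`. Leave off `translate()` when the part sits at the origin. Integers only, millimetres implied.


cube([1894, 122, 2769]);


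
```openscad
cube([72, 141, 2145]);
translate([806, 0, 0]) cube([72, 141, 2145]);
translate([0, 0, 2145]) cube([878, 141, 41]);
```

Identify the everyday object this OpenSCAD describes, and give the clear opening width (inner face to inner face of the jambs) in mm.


A door frame. The clear opening width is 734 mm.

Two 2145 mm tall posts with a header on top — a door frame. The left jamb is 72 mm wide at x = 0; the right jamb starts at x = 806. The clear opening is 806 − 72 = 734 mm.


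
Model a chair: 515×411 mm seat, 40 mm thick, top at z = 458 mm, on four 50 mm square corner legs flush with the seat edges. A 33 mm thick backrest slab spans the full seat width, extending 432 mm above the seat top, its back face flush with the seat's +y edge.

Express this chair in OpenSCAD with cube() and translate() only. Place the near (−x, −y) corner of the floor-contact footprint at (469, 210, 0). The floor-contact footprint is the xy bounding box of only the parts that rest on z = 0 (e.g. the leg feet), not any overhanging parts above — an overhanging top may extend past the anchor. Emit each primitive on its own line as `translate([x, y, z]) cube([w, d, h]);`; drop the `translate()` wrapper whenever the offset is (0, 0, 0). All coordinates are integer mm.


translate([469, 210, 418]) cube([515, 411, 40]);
translate([469, 210, 0]) cube([50, 50, 418]);
translate([934, 210, 0]) cube([50, 50, 418]);
translate([469, 571, 0]) cube([50, 50, 418]);
translate([934, 571, 0]) cube([50, 50, 418]);
translate([469, 588, 458]) cube([515, 33, 432]);


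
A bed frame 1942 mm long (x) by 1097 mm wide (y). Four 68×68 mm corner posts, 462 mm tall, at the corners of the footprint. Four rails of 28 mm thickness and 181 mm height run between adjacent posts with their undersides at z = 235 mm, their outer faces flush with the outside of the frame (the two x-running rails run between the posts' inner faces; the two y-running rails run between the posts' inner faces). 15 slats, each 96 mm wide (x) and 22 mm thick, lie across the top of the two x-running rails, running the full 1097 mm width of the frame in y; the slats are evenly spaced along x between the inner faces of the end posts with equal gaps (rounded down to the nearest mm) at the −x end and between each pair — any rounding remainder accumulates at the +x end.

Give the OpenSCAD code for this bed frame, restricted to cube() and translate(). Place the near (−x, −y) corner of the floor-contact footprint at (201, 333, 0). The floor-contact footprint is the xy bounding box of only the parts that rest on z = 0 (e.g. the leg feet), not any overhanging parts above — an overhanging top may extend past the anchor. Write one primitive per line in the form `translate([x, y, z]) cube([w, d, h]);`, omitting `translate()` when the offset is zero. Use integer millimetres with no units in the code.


// slat z = rail_z + rail_h = 235 + 181 = 416
// slat gap = ⌊(1806 − 15·96) / 16⌋ = 22
translate([201, 333, 0]) cube([68, 68, 462]);
translate([201, 1362, 0]) cube([68, 68, 462]);
translate([2075, 333, 0]) cube([68, 68, 462]);
translate([2075, 1362, 0]) cube([68, 68, 462]);
translate([269, 333, 235]) cube([1806, 28, 181]);
translate([269, 1402, 235]) cube([1806, 28, 181]);
translate([201, 401, 235]) cube([28, 961, 181]);
translate([2115, 401, 235]) cube([28, 961, 181]);
translate([291, 333, 416]) cube([96, 1097, 22]);
translate([409, 333, 416]) cube([96, 1097, 22]);
translate([527, 333, 416]) cube([96, 1097, 22]);
translate([645, 333, 416]) cube([96, 1097, 22]);
translate([763, 333, 416]) cube([96, 1097, 22]);
translate([881, 333, 416]) cube([96, 1097, 22]);
translate([999, 333, 416]) cube([96, 1097, 22]);
translate([1117, 333, 416]) cube([96, 1097, 22]);
translate([1235, 333, 416]) cube([96, 1097, 22]);
translate([1353, 333, 416]) cube([96, 1097, 22]);
translate([1471, 333, 416]) cube([96, 1097, 22]);
translate([1589, 333, 416]) cube([96, 1097, 22]);
translate([1707, 333, 416]) cube([96, 1097, 22]);
translate([1825, 333, 416]) cube([96, 1097, 22]);
translate([1943, 333, 416]) cube([96, 1097, 22]);


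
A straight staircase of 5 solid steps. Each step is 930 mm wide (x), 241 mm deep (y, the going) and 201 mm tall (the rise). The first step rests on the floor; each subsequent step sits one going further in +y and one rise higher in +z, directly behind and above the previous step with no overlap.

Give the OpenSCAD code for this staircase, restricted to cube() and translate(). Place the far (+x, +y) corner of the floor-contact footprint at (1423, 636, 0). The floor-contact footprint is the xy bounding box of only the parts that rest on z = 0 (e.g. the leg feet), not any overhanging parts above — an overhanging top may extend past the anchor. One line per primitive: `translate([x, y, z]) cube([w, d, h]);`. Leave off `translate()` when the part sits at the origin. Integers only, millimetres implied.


translate([493, 395, 0]) cube([930, 241, 201]);
translate([493, 636, 201]) cube([930, 241, 201]);
translate([493, 877, 402]) cube([930, 241, 201]);
translate([493, 1118, 603]) cube([930, 241, 201]);
translate([493, 1359, 804]) cube([930, 241, 201]);


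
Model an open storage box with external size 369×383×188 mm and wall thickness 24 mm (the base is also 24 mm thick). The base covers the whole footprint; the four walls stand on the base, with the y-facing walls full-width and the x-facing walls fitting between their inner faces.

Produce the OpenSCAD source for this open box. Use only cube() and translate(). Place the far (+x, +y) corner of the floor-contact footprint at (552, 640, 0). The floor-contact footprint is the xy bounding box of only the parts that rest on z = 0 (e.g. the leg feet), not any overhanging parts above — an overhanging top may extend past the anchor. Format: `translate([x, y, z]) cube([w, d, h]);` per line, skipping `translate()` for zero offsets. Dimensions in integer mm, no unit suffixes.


translate([183, 257, 0]) cube([369, 383, 24]);
translate([183, 257, 24]) cube([369, 24, 164]);
translate([183, 616, 24]) cube([369, 24, 164]);
translate([183, 281, 24]) cube([24, 335, 164]);
translate([528, 281, 24]) cube([24, 335, 164]);


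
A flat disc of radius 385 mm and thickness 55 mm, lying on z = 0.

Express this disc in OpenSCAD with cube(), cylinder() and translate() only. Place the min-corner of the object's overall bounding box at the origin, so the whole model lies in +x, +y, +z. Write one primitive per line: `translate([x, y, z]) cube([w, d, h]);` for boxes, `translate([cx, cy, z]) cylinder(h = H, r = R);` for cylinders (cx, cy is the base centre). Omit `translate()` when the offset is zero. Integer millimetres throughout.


translate([385, 385, 0]) cylinder(h = 55, r = 385);


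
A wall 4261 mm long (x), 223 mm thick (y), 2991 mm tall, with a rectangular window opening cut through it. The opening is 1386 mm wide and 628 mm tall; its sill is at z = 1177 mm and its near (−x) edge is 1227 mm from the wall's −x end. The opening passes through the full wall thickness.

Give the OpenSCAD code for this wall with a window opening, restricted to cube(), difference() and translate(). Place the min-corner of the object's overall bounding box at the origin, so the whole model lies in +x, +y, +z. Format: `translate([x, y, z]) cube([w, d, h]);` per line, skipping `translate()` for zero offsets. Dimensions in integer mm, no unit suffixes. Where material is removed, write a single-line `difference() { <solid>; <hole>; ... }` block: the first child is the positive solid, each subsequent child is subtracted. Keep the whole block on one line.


difference() { cube([4261, 223, 2991]); translate([1227, 0, 1177]) cube([1386, 223, 628]); }


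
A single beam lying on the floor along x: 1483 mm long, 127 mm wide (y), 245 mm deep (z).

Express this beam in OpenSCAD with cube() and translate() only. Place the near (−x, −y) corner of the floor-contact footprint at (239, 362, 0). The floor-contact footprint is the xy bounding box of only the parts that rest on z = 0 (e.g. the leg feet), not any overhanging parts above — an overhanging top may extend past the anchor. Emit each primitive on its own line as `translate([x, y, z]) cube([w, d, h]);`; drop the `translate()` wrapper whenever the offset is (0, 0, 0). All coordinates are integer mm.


translate([239, 362, 0]) cube([1483, 127, 245]);


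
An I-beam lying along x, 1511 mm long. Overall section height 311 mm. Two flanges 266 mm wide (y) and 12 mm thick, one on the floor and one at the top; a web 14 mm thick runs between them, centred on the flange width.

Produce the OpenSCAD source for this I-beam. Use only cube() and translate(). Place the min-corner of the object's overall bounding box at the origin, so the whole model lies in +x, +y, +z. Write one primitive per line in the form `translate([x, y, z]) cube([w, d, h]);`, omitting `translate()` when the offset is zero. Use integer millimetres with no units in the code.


cube([1511, 266, 12]);
translate([0, 126, 12]) cube([1511, 14, 287]);
translate([0, 0, 299]) cube([1511, 266, 12]);


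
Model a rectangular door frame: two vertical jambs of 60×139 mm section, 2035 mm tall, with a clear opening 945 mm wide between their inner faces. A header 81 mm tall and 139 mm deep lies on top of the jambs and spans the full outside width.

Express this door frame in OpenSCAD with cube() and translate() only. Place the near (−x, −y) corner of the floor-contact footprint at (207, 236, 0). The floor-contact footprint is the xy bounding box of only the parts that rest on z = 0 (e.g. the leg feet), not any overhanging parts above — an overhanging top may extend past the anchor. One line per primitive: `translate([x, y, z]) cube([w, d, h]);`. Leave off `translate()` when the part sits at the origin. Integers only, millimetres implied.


translate([207, 236, 0]) cube([60, 139, 2035]);
translate([1212, 236, 0]) cube([60, 139, 2035]);
translate([207, 236, 2035]) cube([1065, 139, 81]);


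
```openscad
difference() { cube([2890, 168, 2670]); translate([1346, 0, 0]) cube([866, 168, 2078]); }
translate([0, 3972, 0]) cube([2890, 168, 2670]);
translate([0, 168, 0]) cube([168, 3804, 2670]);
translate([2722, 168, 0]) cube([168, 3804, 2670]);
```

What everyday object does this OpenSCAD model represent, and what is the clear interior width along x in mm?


A single room. The interior width is 2554 mm.

Four walls enclosing a rectangle with a door in the front wall — a room. Outside width 2890 minus two 168 mm walls gives 2554 mm.


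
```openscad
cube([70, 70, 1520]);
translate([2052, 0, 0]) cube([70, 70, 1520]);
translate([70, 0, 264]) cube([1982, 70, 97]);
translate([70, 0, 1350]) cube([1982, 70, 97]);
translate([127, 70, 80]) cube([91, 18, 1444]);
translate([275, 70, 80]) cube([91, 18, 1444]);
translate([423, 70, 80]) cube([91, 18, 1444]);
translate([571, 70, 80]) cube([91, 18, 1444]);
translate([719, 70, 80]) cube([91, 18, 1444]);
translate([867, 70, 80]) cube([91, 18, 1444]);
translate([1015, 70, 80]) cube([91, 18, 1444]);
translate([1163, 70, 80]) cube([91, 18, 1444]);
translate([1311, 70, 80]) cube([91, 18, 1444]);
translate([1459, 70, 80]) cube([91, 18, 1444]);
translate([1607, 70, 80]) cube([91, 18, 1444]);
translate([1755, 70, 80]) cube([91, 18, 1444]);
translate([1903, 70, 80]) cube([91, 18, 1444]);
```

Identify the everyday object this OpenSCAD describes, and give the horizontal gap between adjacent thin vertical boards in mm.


A fence section. The picket gap is 57 mm.

Two posts, two rails, 13 pickets — a fence section. Span 1982 mm holds 13 pickets of 91 mm with 14 equal gaps: ⌊(1982 − 13·91) / 14⌋ = 57 mm.


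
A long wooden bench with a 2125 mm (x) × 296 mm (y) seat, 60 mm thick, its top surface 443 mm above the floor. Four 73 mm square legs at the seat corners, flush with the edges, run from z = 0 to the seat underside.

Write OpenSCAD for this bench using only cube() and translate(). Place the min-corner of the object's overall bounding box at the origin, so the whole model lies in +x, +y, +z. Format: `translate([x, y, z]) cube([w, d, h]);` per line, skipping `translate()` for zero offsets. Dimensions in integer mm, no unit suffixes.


translate([0, 0, 383]) cube([2125, 296, 60]);
cube([73, 73, 383]);
translate([0, 223, 0]) cube([73, 73, 383]);
translate([2052, 0, 0]) cube([73, 73, 383]);
translate([2052, 223, 0]) cube([73, 73, 383]);


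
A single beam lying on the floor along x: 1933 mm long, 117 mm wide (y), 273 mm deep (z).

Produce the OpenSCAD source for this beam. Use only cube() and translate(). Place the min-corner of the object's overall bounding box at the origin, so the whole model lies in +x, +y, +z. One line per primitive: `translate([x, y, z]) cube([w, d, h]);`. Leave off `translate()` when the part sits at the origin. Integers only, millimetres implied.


cube([1933, 117, 273]);


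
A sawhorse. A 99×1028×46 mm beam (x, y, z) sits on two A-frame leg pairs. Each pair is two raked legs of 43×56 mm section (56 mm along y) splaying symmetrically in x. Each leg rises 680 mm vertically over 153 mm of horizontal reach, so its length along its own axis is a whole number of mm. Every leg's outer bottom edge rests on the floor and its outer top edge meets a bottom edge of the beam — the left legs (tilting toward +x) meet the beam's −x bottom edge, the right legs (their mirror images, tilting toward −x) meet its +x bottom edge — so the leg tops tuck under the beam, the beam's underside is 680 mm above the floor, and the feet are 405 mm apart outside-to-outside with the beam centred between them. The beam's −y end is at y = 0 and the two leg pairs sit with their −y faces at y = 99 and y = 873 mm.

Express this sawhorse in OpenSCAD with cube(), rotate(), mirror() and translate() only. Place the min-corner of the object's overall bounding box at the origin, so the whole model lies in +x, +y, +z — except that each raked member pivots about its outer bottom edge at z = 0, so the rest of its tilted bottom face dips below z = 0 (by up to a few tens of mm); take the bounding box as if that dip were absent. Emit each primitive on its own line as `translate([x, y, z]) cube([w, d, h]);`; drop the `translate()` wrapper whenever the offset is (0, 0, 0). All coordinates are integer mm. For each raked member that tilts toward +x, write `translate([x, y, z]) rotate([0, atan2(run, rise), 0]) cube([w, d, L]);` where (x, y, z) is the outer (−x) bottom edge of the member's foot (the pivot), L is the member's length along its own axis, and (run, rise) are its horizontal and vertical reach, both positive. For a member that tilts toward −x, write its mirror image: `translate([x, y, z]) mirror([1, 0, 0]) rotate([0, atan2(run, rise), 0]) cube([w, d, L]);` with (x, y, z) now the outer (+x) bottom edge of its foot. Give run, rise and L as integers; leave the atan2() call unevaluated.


translate([153, 0, 680]) cube([99, 1028, 46]);
translate([0, 99, 0]) rotate([0, atan2(153, 680), 0]) cube([43, 56, 697]);
translate([405, 99, 0]) mirror([1, 0, 0]) rotate([0, atan2(153, 680), 0]) cube([43, 56, 697]);
translate([0, 873, 0]) rotate([0, atan2(153, 680), 0]) cube([43, 56, 697]);
translate([405, 873, 0]) mirror([1, 0, 0]) rotate([0, atan2(153, 680), 0]) cube([43, 56, 697]);


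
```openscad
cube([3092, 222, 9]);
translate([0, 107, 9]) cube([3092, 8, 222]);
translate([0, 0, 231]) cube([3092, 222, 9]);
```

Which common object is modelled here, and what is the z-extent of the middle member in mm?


An I-beam. The web height is 222 mm.

Two wide flanges with a thin centred web — an I-beam. Overall 240 mm minus two 9 mm flanges gives a web of 240 − 2·9 = 222 mm.


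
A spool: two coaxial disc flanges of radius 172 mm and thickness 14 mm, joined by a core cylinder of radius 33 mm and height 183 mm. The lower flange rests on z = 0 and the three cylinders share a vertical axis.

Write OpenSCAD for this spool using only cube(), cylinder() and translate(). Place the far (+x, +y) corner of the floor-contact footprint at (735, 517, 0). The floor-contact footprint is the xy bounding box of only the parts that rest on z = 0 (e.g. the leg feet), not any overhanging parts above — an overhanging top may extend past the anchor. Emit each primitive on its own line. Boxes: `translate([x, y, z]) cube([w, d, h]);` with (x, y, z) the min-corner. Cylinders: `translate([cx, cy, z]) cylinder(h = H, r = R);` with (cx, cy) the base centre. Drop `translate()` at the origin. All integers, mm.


translate([563, 345, 0]) cylinder(h = 14, r = 172);
translate([563, 345, 14]) cylinder(h = 183, r = 33);
translate([563, 345, 197]) cylinder(h = 14, r = 172);


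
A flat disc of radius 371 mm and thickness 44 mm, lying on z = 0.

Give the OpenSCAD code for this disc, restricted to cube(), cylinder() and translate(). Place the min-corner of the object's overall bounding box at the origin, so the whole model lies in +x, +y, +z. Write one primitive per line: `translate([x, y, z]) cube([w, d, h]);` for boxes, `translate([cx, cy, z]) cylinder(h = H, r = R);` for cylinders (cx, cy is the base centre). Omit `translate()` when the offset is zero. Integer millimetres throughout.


translate([371, 371, 0]) cylinder(h = 44, r = 371);


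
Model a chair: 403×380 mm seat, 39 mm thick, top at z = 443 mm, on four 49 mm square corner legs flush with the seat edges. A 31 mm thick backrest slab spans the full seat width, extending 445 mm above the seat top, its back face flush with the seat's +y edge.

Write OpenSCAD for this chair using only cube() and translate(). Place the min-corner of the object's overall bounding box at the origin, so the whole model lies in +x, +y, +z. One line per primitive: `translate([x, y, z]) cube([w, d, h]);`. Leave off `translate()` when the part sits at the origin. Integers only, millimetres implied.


translate([0, 0, 404]) cube([403, 380, 39]);
cube([49, 49, 404]);
translate([354, 0, 0]) cube([49, 49, 404]);
translate([0, 331, 0]) cube([49, 49, 404]);
translate([354, 331, 0]) cube([49, 49, 404]);
translate([0, 349, 443]) cube([403, 31, 445]);


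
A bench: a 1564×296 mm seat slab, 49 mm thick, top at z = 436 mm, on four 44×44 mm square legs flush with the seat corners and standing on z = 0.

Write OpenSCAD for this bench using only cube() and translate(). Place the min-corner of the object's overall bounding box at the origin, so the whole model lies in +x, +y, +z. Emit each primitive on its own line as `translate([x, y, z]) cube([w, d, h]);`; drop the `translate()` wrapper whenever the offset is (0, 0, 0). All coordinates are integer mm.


translate([0, 0, 387]) cube([1564, 296, 49]);
cube([44, 44, 387]);
translate([0, 252, 0]) cube([44, 44, 387]);
translate([1520, 0, 0]) cube([44, 44, 387]);
translate([1520, 252, 0]) cube([44, 44, 387]);


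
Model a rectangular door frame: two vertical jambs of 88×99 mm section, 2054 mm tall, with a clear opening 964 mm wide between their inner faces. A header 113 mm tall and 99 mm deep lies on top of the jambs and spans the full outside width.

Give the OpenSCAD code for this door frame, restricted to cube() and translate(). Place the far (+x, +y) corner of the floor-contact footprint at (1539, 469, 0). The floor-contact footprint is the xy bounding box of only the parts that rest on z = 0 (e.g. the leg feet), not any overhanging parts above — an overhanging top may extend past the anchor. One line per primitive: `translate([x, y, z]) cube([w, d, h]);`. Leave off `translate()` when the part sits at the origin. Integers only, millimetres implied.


translate([399, 370, 0]) cube([88, 99, 2054]);
translate([1451, 370, 0]) cube([88, 99, 2054]);
translate([399, 370, 2054]) cube([1140, 99, 113]);
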